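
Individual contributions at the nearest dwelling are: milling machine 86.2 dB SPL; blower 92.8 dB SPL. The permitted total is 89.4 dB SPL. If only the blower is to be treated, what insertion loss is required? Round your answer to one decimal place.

6.2 dB

Everything except the blower sums to 10^(86.2/10) = 4.169e+08 in linear terms, 86.20 dB SPL.
To meet 89.4 dB SPL overall, the treated blower may contribute at most 10^(89.4/10) − 4.169e+08 = 4.541e+08, i.e. 86.57 dB SPL.
So the blower must be reduced from 92.8 to 86.57 dB SPL: IL = 6.23 dB.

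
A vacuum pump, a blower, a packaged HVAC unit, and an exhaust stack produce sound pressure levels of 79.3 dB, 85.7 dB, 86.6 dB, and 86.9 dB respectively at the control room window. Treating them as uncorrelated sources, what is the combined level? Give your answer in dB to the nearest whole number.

For uncorrelated sources the intensities add, so convert each level to linear form, sum, and take 10·log₁₀ of the total.
Σ 10^(L/10) = 10^(79.3/10) + 10^(85.7/10) + 10^(86.6/10) + 10^(86.9/10) = 1.404e+09.
L_total = 10·log₁₀(1.404e+09) = 91.47 dB.

91 dB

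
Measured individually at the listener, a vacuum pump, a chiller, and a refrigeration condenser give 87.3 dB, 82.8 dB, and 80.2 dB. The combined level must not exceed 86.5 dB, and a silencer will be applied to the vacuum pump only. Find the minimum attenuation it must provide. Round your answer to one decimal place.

The untreated sources together contribute 10^(82.8/10) + 10^(80.2/10) = 2.953e+08, i.e. 84.70 dB.
To meet 86.5 dB overall, the treated vacuum pump may contribute at most 10^(86.5/10) − 2.953e+08 = 1.514e+08, i.e. 81.80 dB.
So the vacuum pump must be reduced from 87.3 to 81.80 dB: IL = 5.50 dB.

5.5 dB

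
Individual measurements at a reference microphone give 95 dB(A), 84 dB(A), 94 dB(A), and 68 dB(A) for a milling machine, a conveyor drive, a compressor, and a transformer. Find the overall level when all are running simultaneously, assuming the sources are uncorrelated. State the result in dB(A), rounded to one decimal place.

97.7 dB(A)

Incoherent sources combine by intensity addition: L_total = 10·log₁₀(Σ 10^(L_i/10)).
Σ 10^(L/10) = 10^(95/10) + 10^(84/10) + 10^(94/10) + 10^(68/10) = 5.932e+09.
L_total = 10·log₁₀(5.932e+09) = 97.73 dB(A).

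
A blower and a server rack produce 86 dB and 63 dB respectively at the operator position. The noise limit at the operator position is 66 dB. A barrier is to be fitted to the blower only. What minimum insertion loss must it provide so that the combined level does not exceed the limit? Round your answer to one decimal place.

23.0 dB

The untreated sources together contribute 10^(63/10) = 1.995e+06, i.e. 63.00 dB.
To meet 66 dB overall, the treated blower may contribute at most 10^(66/10) − 1.995e+06 = 1.986e+06, i.e. 62.98 dB.
Required insertion loss = 86 − 62.98 = 23.02 dB.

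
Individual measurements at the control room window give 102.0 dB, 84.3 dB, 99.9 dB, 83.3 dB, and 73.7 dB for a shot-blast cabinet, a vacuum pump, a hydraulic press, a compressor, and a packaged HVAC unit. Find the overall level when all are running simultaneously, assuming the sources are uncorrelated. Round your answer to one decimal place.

104.2 dB

For uncorrelated sources the intensities add, so convert each level to linear form, sum, and take 10·log₁₀ of the total.
Σ 10^(L/10) = 10^(102.0/10) + 10^(84.3/10) + 10^(99.9/10) + 10^(83.3/10) + 10^(73.7/10) = 2.613e+10.
L_total = 10·log₁₀(2.613e+10) = 104.17 dB.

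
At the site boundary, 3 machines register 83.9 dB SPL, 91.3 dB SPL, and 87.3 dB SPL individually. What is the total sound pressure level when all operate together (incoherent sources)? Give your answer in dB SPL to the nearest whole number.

Incoherent sources combine by intensity addition: L_total = 10·log₁₀(Σ 10^(L_i/10)).
Σ 10^(L/10) = 10^(83.9/10) + 10^(91.3/10) + 10^(87.3/10) = 2.131e+09.
L_total = 10·log₁₀(2.131e+09) = 93.29 dB SPL.

93 dB SPL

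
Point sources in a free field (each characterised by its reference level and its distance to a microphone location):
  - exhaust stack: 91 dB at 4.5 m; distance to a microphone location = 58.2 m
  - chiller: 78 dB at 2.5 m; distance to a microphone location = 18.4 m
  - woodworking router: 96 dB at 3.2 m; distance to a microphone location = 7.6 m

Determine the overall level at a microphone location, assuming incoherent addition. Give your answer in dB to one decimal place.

First find each source's level at the receiver (point-source: −20·log₁₀(r/r_ref)), then combine on an intensity basis.
exhaust stack: 91 − 20·log₁₀(58.2/4.5) = 91 − 22.23 = 68.77 dB.
chiller: 78 − 20·log₁₀(18.4/2.5) = 78 − 17.34 = 60.66 dB.
woodworking router: 96 − 20·log₁₀(7.6/3.2) = 96 − 7.51 = 88.49 dB.
Σ 10^(L/10) = 7.145e+08 → L_total = 10·log₁₀(7.145e+08) = 88.54 dB.

88.5 dB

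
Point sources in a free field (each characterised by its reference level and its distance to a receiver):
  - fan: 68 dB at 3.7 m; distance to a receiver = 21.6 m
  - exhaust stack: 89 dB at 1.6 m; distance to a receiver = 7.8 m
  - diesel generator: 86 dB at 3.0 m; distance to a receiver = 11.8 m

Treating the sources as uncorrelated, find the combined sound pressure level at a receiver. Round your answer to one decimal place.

77.7 dB

Apply inverse-square spreading to bring every level to the receiver, then sum 10^(L/10).
fan: 68 − 20·log₁₀(21.6/3.7) = 68 − 15.33 = 52.67 dB.
exhaust stack: 89 − 20·log₁₀(7.8/1.6) = 89 − 13.76 = 75.24 dB.
diesel generator: 86 − 20·log₁₀(11.8/3.0) = 86 − 11.90 = 74.10 dB.
Σ 10^(L/10) = 5.934e+07 → L_total = 10·log₁₀(5.934e+07) = 77.73 dB.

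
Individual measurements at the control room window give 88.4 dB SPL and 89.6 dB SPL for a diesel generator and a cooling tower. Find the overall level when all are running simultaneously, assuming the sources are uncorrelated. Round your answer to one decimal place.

92.1 dB SPL

For uncorrelated sources the intensities add, so convert each level to linear form, sum, and take 10·log₁₀ of the total.
Σ 10^(L/10) = 10^(88.4/10) + 10^(89.6/10) = 1.604e+09.
L_total = 10·log₁₀(1.604e+09) = 92.05 dB SPL.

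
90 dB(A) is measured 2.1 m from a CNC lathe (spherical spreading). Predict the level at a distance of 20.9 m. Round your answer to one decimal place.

70.0 dB(A)

For a point source, L₂ = L₁ − 20·log₁₀(r₂/r₁).
L₂ = 90 − 20·log₁₀(20.9/2.1) = 90 − 19.959 = 70.04 dB(A).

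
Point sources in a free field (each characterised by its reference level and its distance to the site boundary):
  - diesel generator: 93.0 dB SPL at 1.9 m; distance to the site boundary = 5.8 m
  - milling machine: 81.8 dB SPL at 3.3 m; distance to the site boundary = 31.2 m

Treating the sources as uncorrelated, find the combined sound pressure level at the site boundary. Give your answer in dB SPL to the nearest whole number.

83 dB SPL

Apply inverse-square spreading to bring every level to the receiver, then sum 10^(L/10).
diesel generator: 93.0 − 20·log₁₀(5.8/1.9) = 93.0 − 9.69 = 83.31 dB SPL.
milling machine: 81.8 − 20·log₁₀(31.2/3.3) = 81.8 − 19.51 = 62.29 dB SPL.
Σ 10^(L/10) = 2.158e+08 → L_total = 10·log₁₀(2.158e+08) = 83.34 dB SPL.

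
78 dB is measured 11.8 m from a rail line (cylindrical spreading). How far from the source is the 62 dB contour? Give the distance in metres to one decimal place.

For a line source L₁ − L₂ = 10·log₁₀(r₂/r₁), so r₂ = r₁·10^((L₁−L₂)/10).
r₂ = 11.8·10^((78−62)/10) = 11.8·10^(16.0/10) = 469.77 m.

469.8 m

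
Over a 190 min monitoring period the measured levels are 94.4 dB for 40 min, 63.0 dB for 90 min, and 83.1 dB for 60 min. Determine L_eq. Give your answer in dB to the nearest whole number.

88 dB

The energy average is taken in the linear domain: L_eq = 10·log₁₀[(Σ tᵢ·10^(Lᵢ/10))/T], T = 190 min.
Σ tᵢ·10^(Lᵢ/10) = 40·10^(94.4/10) + 90·10^(63.0/10) + 60·10^(83.1/10) = 1.226e+11.
L_eq = 10·log₁₀(1.226e+11/190) = 88.10 dB.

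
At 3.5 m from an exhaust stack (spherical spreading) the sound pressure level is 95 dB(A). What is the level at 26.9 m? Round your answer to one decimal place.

77.3 dB(A)

For a point source, L₂ = L₁ − 20·log₁₀(r₂/r₁).
L₂ = 95 − 20·log₁₀(26.9/3.5) = 95 − 17.714 = 77.29 dB(A).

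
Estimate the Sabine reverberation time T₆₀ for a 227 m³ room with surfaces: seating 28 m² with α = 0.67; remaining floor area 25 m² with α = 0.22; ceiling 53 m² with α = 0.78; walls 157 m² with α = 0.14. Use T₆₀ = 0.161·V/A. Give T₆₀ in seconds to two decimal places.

A = Σ Sᵢαᵢ = 28·0.67 + 25·0.22 + 53·0.78 + 157·0.14 = 87.58 m².
T₆₀ = 0.161 × 227 / 87.58 = 0.417 s.

0.42 s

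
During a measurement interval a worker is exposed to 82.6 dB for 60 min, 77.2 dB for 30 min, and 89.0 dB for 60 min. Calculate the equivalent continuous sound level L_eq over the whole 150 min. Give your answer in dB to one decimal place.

L_eq = 10·log₁₀[(1/T)·Σ tᵢ·10^(Lᵢ/10)] with T = 150 min.
Σ tᵢ·10^(Lᵢ/10) = 60·10^(82.6/10) + 30·10^(77.2/10) + 60·10^(89.0/10) = 6.015e+10.
L_eq = 10·log₁₀(6.015e+10/150) = 86.03 dB.

86.0 dB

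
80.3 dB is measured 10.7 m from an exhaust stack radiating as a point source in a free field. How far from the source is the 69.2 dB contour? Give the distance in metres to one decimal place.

38.4 m

The 11.1 dB drop corresponds to a distance ratio of 10^(11.1/20) for a point source.
r₂ = 10.7·10^((80.3−69.2)/20) = 10.7·10^(11.1/20) = 38.40 m.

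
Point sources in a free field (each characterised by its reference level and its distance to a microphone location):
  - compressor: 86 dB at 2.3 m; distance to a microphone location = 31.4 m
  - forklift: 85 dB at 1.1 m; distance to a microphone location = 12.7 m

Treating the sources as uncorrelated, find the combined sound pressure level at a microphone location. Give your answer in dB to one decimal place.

66.5 dB

First find each source's level at the receiver (point-source: −20·log₁₀(r/r_ref)), then combine on an intensity basis.
compressor: 86 − 20·log₁₀(31.4/2.3) = 86 − 22.70 = 63.30 dB.
forklift: 85 − 20·log₁₀(12.7/1.1) = 85 − 21.25 = 63.75 dB.
Σ 10^(L/10) = 4.508e+06 → L_total = 10·log₁₀(4.508e+06) = 66.54 dB.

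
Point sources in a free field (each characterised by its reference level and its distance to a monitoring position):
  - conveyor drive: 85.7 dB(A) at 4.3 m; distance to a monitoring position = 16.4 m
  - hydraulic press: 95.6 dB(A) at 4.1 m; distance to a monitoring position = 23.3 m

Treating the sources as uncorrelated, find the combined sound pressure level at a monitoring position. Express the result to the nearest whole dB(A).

Propagate each source to the receiver with L = L_ref − 20·log₁₀(r/r_ref), then add intensities.
conveyor drive: 85.7 − 20·log₁₀(16.4/4.3) = 85.7 − 11.63 = 74.07 dB(A).
hydraulic press: 95.6 − 20·log₁₀(23.3/4.1) = 95.6 − 15.09 = 80.51 dB(A).
Σ 10^(L/10) = 1.380e+08 → L_total = 10·log₁₀(1.380e+08) = 81.40 dB(A).

81 dB(A)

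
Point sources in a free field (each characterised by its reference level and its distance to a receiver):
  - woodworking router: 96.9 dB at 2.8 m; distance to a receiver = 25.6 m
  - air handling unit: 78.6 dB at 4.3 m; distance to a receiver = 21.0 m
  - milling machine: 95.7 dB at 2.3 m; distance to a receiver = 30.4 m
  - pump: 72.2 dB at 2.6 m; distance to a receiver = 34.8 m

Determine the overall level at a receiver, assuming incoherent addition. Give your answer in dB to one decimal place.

79.2 dB

First find each source's level at the receiver (point-source: −20·log₁₀(r/r_ref)), then combine on an intensity basis.
woodworking router: 96.9 − 20·log₁₀(25.6/2.8) = 96.9 − 19.22 = 77.68 dB.
air handling unit: 78.6 − 20·log₁₀(21.0/4.3) = 78.6 − 13.78 = 64.82 dB.
milling machine: 95.7 − 20·log₁₀(30.4/2.3) = 95.7 − 22.42 = 73.28 dB.
pump: 72.2 − 20·log₁₀(34.8/2.6) = 72.2 − 22.53 = 49.67 dB.
Σ 10^(L/10) = 8.299e+07 → L_total = 10·log₁₀(8.299e+07) = 79.19 dB.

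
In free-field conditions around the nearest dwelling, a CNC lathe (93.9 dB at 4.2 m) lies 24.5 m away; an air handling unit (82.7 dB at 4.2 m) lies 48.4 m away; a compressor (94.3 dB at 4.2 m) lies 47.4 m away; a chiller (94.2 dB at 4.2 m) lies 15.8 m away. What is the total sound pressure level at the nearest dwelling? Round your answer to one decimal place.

84.5 dB

First find each source's level at the receiver (point-source: −20·log₁₀(r/r_ref)), then combine on an intensity basis.
CNC lathe: 93.9 − 20·log₁₀(24.5/4.2) = 93.9 − 15.32 = 78.58 dB.
air handling unit: 82.7 − 20·log₁₀(48.4/4.2) = 82.7 − 21.23 = 61.47 dB.
compressor: 94.3 − 20·log₁₀(47.4/4.2) = 94.3 − 21.05 = 73.25 dB.
chiller: 94.2 − 20·log₁₀(15.8/4.2) = 94.2 − 11.51 = 82.69 dB.
Σ 10^(L/10) = 2.805e+08 → L_total = 10·log₁₀(2.805e+08) = 84.48 dB.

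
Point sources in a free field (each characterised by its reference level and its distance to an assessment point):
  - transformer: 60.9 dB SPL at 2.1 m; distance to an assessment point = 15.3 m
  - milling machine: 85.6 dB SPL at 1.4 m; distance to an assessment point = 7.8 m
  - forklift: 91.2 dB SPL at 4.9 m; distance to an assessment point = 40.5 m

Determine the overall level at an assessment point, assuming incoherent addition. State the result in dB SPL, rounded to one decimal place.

Propagate each source to the receiver with L = L_ref − 20·log₁₀(r/r_ref), then add intensities.
transformer: 60.9 − 20·log₁₀(15.3/2.1) = 60.9 − 17.25 = 43.65 dB SPL.
milling machine: 85.6 − 20·log₁₀(7.8/1.4) = 85.6 − 14.92 = 70.68 dB SPL.
forklift: 91.2 − 20·log₁₀(40.5/4.9) = 91.2 − 18.35 = 72.85 dB SPL.
Σ 10^(L/10) = 3.102e+07 → L_total = 10·log₁₀(3.102e+07) = 74.92 dB SPL.

74.9 dB SPL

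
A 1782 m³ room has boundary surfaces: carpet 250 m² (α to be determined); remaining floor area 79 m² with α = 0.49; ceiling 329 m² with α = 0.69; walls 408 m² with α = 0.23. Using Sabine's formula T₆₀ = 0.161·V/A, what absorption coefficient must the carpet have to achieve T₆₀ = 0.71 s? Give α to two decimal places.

0.18

A = 0.161·V/T₆₀ = 0.161·1782/0.71 = 404.09 m² sabins.
Absorption from the other surfaces = 79·0.49 + 329·0.69 + 408·0.23 = 359.56 m², so the carpet must supply 44.53 m² over 250 m².
α = 44.53/250 = 0.178.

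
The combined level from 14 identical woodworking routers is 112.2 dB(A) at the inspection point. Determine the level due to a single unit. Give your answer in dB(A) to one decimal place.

Dividing the total intensity by 14 lowers the level by 10·log₁₀ 14 = 11.461 dB: L₁ = 112.2 − 11.461.

100.7 dB(A)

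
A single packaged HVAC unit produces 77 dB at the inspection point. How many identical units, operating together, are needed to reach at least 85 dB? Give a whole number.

Need L₁ + 10·log₁₀ N ≥ 85, i.e. log₁₀ N ≥ 0.80.
N ≥ 10^(8.0/10) = 6.310, so N = 7.

7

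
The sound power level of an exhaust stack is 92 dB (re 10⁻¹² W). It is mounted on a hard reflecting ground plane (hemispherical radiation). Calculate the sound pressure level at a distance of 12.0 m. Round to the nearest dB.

L_p = L_w − 10·log₁₀(2π·r²) with r = 12.0 m.
2π·r² = 904.8 m², 10·log₁₀ of that is 29.565 dB.
L_p = 92 − 29.565 = 62.43 dB.

62 dB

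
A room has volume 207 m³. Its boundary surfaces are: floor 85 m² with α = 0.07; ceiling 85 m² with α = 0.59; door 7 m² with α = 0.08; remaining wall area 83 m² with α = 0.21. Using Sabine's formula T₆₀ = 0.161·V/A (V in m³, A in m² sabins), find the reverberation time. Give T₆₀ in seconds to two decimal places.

0.45 s

Summing Sᵢαᵢ: 85·0.07 + 85·0.59 + 7·0.08 + 83·0.21 = 74.09 m².
T₆₀ = 0.161·V/A = 0.161·207/74.09 = 0.450 s.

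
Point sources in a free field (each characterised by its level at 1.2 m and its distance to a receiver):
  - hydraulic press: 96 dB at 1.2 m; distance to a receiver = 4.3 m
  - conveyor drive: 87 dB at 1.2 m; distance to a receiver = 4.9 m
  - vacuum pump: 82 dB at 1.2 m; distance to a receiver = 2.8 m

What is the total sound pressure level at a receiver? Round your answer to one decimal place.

85.7 dB

Apply inverse-square spreading to bring every level to the receiver, then sum 10^(L/10).
hydraulic press: 96 − 20·log₁₀(4.3/1.2) = 96 − 11.09 = 84.91 dB.
conveyor drive: 87 − 20·log₁₀(4.9/1.2) = 87 − 12.22 = 74.78 dB.
vacuum pump: 82 − 20·log₁₀(2.8/1.2) = 82 − 7.36 = 74.64 dB.
Σ 10^(L/10) = 3.692e+08 → L_total = 10·log₁₀(3.692e+08) = 85.67 dB.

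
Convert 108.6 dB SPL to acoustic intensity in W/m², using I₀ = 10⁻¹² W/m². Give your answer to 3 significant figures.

I = I₀·10^(L/10) = 10⁻¹² × 10^(108.6/10) = 10^(-1.140).

0.0724 W/m²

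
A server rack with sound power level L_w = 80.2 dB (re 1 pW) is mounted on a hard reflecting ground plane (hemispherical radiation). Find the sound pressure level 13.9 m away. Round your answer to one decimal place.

Free-field hemispherical radiation: L_p = L_w − 10·log₁₀(2π·r²), r = 13.9 m.
2π·r² = 1214 m², 10·log₁₀ of that is 30.842 dB.
L_p = 80.2 − 30.842 = 49.36 dB.

49.4 dB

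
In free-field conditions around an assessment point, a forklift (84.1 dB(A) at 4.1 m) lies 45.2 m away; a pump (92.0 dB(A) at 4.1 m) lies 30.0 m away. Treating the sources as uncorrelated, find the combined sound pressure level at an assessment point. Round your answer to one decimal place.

Propagate each source to the receiver with L = L_ref − 20·log₁₀(r/r_ref), then add intensities.
forklift: 84.1 − 20·log₁₀(45.2/4.1) = 84.1 − 20.85 = 63.25 dB(A).
pump: 92.0 − 20·log₁₀(30.0/4.1) = 92.0 − 17.29 = 74.71 dB(A).
Σ 10^(L/10) = 3.172e+07 → L_total = 10·log₁₀(3.172e+07) = 75.01 dB(A).

75.0 dB(A)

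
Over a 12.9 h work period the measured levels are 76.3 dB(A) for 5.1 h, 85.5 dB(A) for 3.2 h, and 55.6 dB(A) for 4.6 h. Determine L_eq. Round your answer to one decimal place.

The energy average is taken in the linear domain: L_eq = 10·log₁₀[(Σ tᵢ·10^(Lᵢ/10))/T], T = 12.9 h.
Σ tᵢ·10^(Lᵢ/10) = 5.1·10^(76.3/10) + 3.2·10^(85.5/10) + 4.6·10^(55.6/10) = 1.355e+09.
L_eq = 10·log₁₀(1.355e+09/12.9) = 80.21 dB(A).

80.2 dB(A)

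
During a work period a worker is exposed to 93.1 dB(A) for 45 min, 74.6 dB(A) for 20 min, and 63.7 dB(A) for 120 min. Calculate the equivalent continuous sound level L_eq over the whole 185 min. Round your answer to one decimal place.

87.0 dB(A)

Weight each interval's intensity by its duration and average over T = 185 min:
Σ tᵢ·10^(Lᵢ/10) = 45·10^(93.1/10) + 20·10^(74.6/10) + 120·10^(63.7/10) = 9.274e+10.
L_eq = 10·log₁₀(9.274e+10/185) = 87.00 dB(A).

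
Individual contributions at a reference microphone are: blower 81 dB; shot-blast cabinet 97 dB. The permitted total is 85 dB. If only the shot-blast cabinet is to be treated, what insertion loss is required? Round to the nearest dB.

14 dB

The untreated sources together contribute 10^(81/10) = 1.259e+08, i.e. 81.00 dB.
The limit corresponds to 10^(85/10) = 3.162e+08; subtracting the fixed part leaves 1.903e+08 for the shot-blast cabinet, i.e. 82.80 dB.
So the shot-blast cabinet must be reduced from 97 to 82.80 dB: IL = 14.20 dB.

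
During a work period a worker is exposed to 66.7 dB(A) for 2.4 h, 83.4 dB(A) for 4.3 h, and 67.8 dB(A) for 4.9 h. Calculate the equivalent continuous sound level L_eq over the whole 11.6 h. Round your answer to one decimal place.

79.3 dB(A)

Weight each interval's intensity by its duration and average over T = 11.6 h:
Σ tᵢ·10^(Lᵢ/10) = 2.4·10^(66.7/10) + 4.3·10^(83.4/10) + 4.9·10^(67.8/10) = 9.815e+08.
L_eq = 10·log₁₀(9.815e+08/11.6) = 79.27 dB(A).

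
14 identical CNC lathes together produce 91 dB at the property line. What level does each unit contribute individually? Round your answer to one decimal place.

79.5 dB

14 equal contributions raise the level by 10·log₁₀ 14 = 11.461 dB, so each unit alone gives 91 − 11.461.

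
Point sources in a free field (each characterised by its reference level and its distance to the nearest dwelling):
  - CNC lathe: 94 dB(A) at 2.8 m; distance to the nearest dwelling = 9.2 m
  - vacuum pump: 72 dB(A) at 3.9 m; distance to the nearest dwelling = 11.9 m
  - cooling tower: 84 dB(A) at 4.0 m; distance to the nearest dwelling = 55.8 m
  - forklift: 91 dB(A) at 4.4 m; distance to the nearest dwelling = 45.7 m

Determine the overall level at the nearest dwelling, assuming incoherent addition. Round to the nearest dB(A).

Apply inverse-square spreading to bring every level to the receiver, then sum 10^(L/10).
CNC lathe: 94 − 20·log₁₀(9.2/2.8) = 94 − 10.33 = 83.67 dB(A).
vacuum pump: 72 − 20·log₁₀(11.9/3.9) = 72 − 9.69 = 62.31 dB(A).
cooling tower: 84 − 20·log₁₀(55.8/4.0) = 84 − 22.89 = 61.11 dB(A).
forklift: 91 − 20·log₁₀(45.7/4.4) = 91 − 20.33 = 70.67 dB(A).
Σ 10^(L/10) = 2.473e+08 → L_total = 10·log₁₀(2.473e+08) = 83.93 dB(A).

84 dB(A)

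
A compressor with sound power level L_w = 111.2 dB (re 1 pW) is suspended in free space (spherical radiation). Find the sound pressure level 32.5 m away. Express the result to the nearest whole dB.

The power spreads over a sphere of area 4π·r², so L_p = L_w − 10·log₁₀(4π·r²).
4π·r² = 1.327e+04 m², 10·log₁₀ of that is 41.230 dB.
L_p = 111.2 − 41.230 = 69.97 dB.

70 dB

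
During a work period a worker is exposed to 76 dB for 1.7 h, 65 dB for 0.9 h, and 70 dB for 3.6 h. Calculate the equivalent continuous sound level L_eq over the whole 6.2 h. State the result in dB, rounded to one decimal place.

72.4 dB

The energy average is taken in the linear domain: L_eq = 10·log₁₀[(Σ tᵢ·10^(Lᵢ/10))/T], T = 6.2 h.
Σ tᵢ·10^(Lᵢ/10) = 1.7·10^(76/10) + 0.9·10^(65/10) + 3.6·10^(70/10) = 1.065e+08.
L_eq = 10·log₁₀(1.065e+08/6.2) = 72.35 dB.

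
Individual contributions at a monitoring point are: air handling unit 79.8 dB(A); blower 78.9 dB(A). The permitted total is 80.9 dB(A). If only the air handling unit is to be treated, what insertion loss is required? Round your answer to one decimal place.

Fixed contribution from the other source: Σ 10^(L/10) = 10^(78.9/10) = 7.762e+07 (78.90 dB(A)).
The limit corresponds to 10^(80.9/10) = 1.230e+08; subtracting the fixed part leaves 4.540e+07 for the air handling unit, i.e. 76.57 dB(A).
Required insertion loss = 79.8 − 76.57 = 3.23 dB.

3.2 dB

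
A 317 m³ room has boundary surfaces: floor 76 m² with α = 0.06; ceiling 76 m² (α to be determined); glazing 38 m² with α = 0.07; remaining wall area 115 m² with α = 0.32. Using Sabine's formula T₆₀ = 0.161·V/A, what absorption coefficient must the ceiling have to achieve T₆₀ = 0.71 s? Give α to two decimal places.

Required total absorption A = 0.161·317/0.71 = 71.88 m².
Absorption from the other surfaces = 76·0.06 + 38·0.07 + 115·0.32 = 44.02 m², so the ceiling must supply 27.86 m² over 76 m².
α = 27.86/76 = 0.367.

0.37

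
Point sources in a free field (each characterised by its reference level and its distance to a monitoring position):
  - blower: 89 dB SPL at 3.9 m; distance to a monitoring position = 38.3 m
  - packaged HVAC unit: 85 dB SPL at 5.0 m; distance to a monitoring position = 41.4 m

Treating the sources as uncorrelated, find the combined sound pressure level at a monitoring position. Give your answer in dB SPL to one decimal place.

71.1 dB SPL

First find each source's level at the receiver (point-source: −20·log₁₀(r/r_ref)), then combine on an intensity basis.
blower: 89 − 20·log₁₀(38.3/3.9) = 89 − 19.84 = 69.16 dB SPL.
packaged HVAC unit: 85 − 20·log₁₀(41.4/5.0) = 85 − 18.36 = 66.64 dB SPL.
Σ 10^(L/10) = 1.285e+07 → L_total = 10·log₁₀(1.285e+07) = 71.09 dB SPL.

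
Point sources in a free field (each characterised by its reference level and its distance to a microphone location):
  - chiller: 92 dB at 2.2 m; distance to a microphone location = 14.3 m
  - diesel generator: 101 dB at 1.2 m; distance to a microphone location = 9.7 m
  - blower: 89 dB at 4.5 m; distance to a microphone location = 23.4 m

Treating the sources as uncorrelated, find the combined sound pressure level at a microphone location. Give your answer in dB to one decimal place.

Propagate each source to the receiver with L = L_ref − 20·log₁₀(r/r_ref), then add intensities.
chiller: 92 − 20·log₁₀(14.3/2.2) = 92 − 16.26 = 75.74 dB.
diesel generator: 101 − 20·log₁₀(9.7/1.2) = 101 − 18.15 = 82.85 dB.
blower: 89 − 20·log₁₀(23.4/4.5) = 89 − 14.32 = 74.68 dB.
Σ 10^(L/10) = 2.596e+08 → L_total = 10·log₁₀(2.596e+08) = 84.14 dB.

84.1 dB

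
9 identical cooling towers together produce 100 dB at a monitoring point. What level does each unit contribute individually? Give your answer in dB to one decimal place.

9 equal contributions raise the level by 10·log₁₀ 9 = 9.542 dB, so each unit alone gives 100 − 9.542.

90.5 dB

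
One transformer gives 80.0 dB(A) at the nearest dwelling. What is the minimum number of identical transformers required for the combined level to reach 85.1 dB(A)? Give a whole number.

4

N identical sources give L₁ + 10·log₁₀ N, so require 10·log₁₀ N ≥ 85.1 − 80.0 = 5.1 dB.
N ≥ 10^(5.1/10) = 3.236, so N = 4.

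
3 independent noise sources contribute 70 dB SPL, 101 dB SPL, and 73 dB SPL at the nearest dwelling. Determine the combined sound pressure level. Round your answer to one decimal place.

For uncorrelated sources the intensities add, so convert each level to linear form, sum, and take 10·log₁₀ of the total.
Σ 10^(L/10) = 10^(70/10) + 10^(101/10) + 10^(73/10) = 1.262e+10.
L_total = 10·log₁₀(1.262e+10) = 101.01 dB SPL.

101.0 dB SPL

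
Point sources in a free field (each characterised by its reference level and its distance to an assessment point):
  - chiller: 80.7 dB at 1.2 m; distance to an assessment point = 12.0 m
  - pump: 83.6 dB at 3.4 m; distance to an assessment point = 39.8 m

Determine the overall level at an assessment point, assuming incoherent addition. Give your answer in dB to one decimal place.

64.5 dB

First find each source's level at the receiver (point-source: −20·log₁₀(r/r_ref)), then combine on an intensity basis.
chiller: 80.7 − 20·log₁₀(12.0/1.2) = 80.7 − 20.00 = 60.70 dB.
pump: 83.6 − 20·log₁₀(39.8/3.4) = 83.6 − 21.37 = 62.23 dB.
Σ 10^(L/10) = 2.847e+06 → L_total = 10·log₁₀(2.847e+06) = 64.54 dB.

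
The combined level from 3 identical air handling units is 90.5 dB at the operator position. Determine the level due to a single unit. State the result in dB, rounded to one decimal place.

For N identical incoherent sources L_total = L₁ + 10·log₁₀ N, so L₁ = 90.5 − 10·log₁₀(3) = 90.5 − 4.771.

85.7 dB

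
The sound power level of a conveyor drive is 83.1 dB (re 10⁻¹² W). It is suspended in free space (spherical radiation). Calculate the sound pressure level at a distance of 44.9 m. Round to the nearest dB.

39 dB

The power spreads over a sphere of area 4π·r², so L_p = L_w − 10·log₁₀(4π·r²).
4π·r² = 2.533e+04 m², 10·log₁₀ of that is 44.037 dB.
L_p = 83.1 − 44.037 = 39.06 dB.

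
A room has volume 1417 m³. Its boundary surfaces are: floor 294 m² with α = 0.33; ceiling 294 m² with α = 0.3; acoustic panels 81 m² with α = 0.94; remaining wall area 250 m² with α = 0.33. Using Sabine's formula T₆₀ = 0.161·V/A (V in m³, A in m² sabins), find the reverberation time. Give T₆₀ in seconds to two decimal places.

A = Σ Sᵢαᵢ = 294·0.33 + 294·0.3 + 81·0.94 + 250·0.33 = 343.86 m².
T₆₀ = 0.161 × 1417 / 343.86 = 0.663 s.

0.66 s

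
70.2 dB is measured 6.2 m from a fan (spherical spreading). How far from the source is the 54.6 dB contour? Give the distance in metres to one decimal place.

For a point source L₁ − L₂ = 20·log₁₀(r₂/r₁), so r₂ = r₁·10^((L₁−L₂)/20).
r₂ = 6.2·10^((70.2−54.6)/20) = 6.2·10^(15.6/20) = 37.36 m.

37.4 m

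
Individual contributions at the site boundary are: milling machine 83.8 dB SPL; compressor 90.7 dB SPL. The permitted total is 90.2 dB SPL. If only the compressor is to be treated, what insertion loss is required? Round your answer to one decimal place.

1.6 dB

Fixed contribution from the other source: Σ 10^(L/10) = 10^(83.8/10) = 2.399e+08 (83.80 dB SPL).
To meet 90.2 dB SPL overall, the treated compressor may contribute at most 10^(90.2/10) − 2.399e+08 = 8.072e+08, i.e. 89.07 dB SPL.
Required insertion loss = 90.7 − 89.07 = 1.63 dB.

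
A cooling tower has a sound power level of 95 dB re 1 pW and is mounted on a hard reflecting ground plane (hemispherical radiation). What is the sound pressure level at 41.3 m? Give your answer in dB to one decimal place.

Free-field hemispherical radiation: L_p = L_w − 10·log₁₀(2π·r²), r = 41.3 m.
2π·r² = 1.072e+04 m², 10·log₁₀ of that is 40.301 dB.
L_p = 95 − 40.301 = 54.70 dB.

54.7 dB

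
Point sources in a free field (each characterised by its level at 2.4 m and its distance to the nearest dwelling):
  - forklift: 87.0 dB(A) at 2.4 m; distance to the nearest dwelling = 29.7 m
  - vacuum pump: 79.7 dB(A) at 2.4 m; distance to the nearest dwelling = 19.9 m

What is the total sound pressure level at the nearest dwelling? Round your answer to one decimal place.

66.7 dB(A)

Propagate each source to the receiver with L = L_ref − 20·log₁₀(r/r_ref), then add intensities.
forklift: 87.0 − 20·log₁₀(29.7/2.4) = 87.0 − 21.85 = 65.15 dB(A).
vacuum pump: 79.7 − 20·log₁₀(19.9/2.4) = 79.7 − 18.37 = 61.33 dB(A).
Σ 10^(L/10) = 4.630e+06 → L_total = 10·log₁₀(4.630e+06) = 66.66 dB(A).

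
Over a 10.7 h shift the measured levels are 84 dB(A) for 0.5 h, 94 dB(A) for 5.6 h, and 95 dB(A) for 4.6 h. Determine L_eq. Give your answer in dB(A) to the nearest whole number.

The energy average is taken in the linear domain: L_eq = 10·log₁₀[(Σ tᵢ·10^(Lᵢ/10))/T], T = 10.7 h.
Σ tᵢ·10^(Lᵢ/10) = 0.5·10^(84/10) + 5.6·10^(94/10) + 4.6·10^(95/10) = 2.874e+10.
L_eq = 10·log₁₀(2.874e+10/10.7) = 94.29 dB(A).

94 dB(A)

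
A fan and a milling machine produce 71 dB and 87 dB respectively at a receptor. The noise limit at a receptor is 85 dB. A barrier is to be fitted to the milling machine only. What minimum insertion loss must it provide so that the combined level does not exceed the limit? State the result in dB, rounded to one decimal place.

2.2 dB

Everything except the milling machine sums to 10^(71/10) = 1.259e+07 in linear terms, 71.00 dB.
To meet 85 dB overall, the treated milling machine may contribute at most 10^(85/10) − 1.259e+07 = 3.036e+08, i.e. 84.82 dB.
So the milling machine must be reduced from 87 to 84.82 dB: IL = 2.18 dB.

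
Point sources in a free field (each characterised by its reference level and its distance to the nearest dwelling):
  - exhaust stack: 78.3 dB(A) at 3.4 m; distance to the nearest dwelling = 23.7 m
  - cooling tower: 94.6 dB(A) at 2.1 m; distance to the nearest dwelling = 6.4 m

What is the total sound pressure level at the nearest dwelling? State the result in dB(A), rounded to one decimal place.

84.9 dB(A)

First find each source's level at the receiver (point-source: −20·log₁₀(r/r_ref)), then combine on an intensity basis.
exhaust stack: 78.3 − 20·log₁₀(23.7/3.4) = 78.3 − 16.87 = 61.43 dB(A).
cooling tower: 94.6 − 20·log₁₀(6.4/2.1) = 94.6 − 9.68 = 84.92 dB(A).
Σ 10^(L/10) = 3.119e+08 → L_total = 10·log₁₀(3.119e+08) = 84.94 dB(A).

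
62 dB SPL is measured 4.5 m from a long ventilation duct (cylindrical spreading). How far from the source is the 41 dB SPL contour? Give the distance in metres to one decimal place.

566.5 m

The 21.0 dB drop corresponds to a distance ratio of 10^(21.0/10) for a line source.
r₂ = 4.5·10^((62−41)/10) = 4.5·10^(21.0/10) = 566.52 m.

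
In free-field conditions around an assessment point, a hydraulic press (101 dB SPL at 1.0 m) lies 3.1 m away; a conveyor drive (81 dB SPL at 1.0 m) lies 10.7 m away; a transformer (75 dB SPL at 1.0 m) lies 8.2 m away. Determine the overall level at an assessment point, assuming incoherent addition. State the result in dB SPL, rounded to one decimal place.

Apply inverse-square spreading to bring every level to the receiver, then sum 10^(L/10).
hydraulic press: 101 − 20·log₁₀(3.1/1.0) = 101 − 9.83 = 91.17 dB SPL.
conveyor drive: 81 − 20·log₁₀(10.7/1.0) = 81 − 20.59 = 60.41 dB SPL.
transformer: 75 − 20·log₁₀(8.2/1.0) = 75 − 18.28 = 56.72 dB SPL.
Σ 10^(L/10) = 1.312e+09 → L_total = 10·log₁₀(1.312e+09) = 91.18 dB SPL.

91.2 dB SPL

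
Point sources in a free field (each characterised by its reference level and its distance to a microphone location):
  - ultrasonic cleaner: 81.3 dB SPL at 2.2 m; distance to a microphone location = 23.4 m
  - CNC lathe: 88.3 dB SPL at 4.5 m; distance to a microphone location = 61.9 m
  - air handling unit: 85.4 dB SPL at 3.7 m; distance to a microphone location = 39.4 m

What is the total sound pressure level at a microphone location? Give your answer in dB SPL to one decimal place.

68.9 dB SPL

Apply inverse-square spreading to bring every level to the receiver, then sum 10^(L/10).
ultrasonic cleaner: 81.3 − 20·log₁₀(23.4/2.2) = 81.3 − 20.54 = 60.76 dB SPL.
CNC lathe: 88.3 − 20·log₁₀(61.9/4.5) = 88.3 − 22.77 = 65.53 dB SPL.
air handling unit: 85.4 − 20·log₁₀(39.4/3.7) = 85.4 − 20.55 = 64.85 dB SPL.
Σ 10^(L/10) = 7.823e+06 → L_total = 10·log₁₀(7.823e+06) = 68.93 dB SPL.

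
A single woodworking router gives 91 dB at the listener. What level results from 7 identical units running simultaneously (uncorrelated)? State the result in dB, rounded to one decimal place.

N identical incoherent sources raise the level by 10·log₁₀ N.
L_total = 91 + 10·log₁₀(7) = 91 + 8.451 = 99.45 dB.

99.5 dB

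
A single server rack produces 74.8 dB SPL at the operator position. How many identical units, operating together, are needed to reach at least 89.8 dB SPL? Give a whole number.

32

The shortfall is 89.8 − 74.8 = 15.0 dB, and N units add 10·log₁₀ N, so need 10·log₁₀ N ≥ 15.0.
N ≥ 10^(15.0/10) = 31.623, so N = 32.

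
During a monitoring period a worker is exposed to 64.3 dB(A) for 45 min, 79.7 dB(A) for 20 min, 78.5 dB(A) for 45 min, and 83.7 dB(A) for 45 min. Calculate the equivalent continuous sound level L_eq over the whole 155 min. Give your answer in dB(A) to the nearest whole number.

80 dB(A)

L_eq = 10·log₁₀[(1/T)·Σ tᵢ·10^(Lᵢ/10)] with T = 155 min.
Σ tᵢ·10^(Lᵢ/10) = 45·10^(64.3/10) + 20·10^(79.7/10) + 45·10^(78.5/10) + 45·10^(83.7/10) = 1.572e+10.
L_eq = 10·log₁₀(1.572e+10/155) = 80.06 dB(A).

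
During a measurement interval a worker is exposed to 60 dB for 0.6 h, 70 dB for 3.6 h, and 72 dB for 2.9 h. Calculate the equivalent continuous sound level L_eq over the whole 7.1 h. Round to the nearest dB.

The energy average is taken in the linear domain: L_eq = 10·log₁₀[(Σ tᵢ·10^(Lᵢ/10))/T], T = 7.1 h.
Σ tᵢ·10^(Lᵢ/10) = 0.6·10^(60/10) + 3.6·10^(70/10) + 2.9·10^(72/10) = 8.256e+07.
L_eq = 10·log₁₀(8.256e+07/7.1) = 70.66 dB.

71 dB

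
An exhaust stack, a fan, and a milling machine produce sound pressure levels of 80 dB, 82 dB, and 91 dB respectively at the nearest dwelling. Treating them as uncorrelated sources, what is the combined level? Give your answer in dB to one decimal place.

For uncorrelated sources the intensities add, so convert each level to linear form, sum, and take 10·log₁₀ of the total.
Σ 10^(L/10) = 10^(80/10) + 10^(82/10) + 10^(91/10) = 1.517e+09.
L_total = 10·log₁₀(1.517e+09) = 91.81 dB.

91.8 dB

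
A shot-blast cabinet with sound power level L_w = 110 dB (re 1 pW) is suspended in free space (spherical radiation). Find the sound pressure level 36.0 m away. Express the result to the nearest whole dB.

68 dB

Free-field spherical radiation: L_p = L_w − 10·log₁₀(4π·r²), r = 36.0 m.
4π·r² = 1.629e+04 m², 10·log₁₀ of that is 42.118 dB.
L_p = 110 − 42.118 = 67.88 dB.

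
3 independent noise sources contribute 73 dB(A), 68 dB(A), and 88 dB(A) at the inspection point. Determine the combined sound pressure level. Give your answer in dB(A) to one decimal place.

88.2 dB(A)

For uncorrelated sources the intensities add, so convert each level to linear form, sum, and take 10·log₁₀ of the total.
Σ 10^(L/10) = 10^(73/10) + 10^(68/10) + 10^(88/10) = 6.572e+08.
L_total = 10·log₁₀(6.572e+08) = 88.18 dB(A).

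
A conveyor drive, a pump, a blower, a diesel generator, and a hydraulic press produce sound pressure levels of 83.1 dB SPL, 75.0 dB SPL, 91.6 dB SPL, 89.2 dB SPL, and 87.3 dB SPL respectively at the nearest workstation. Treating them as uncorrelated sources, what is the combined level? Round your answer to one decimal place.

For uncorrelated sources the intensities add, so convert each level to linear form, sum, and take 10·log₁₀ of the total.
Σ 10^(L/10) = 10^(83.1/10) + 10^(75.0/10) + 10^(91.6/10) + 10^(89.2/10) + 10^(87.3/10) = 3.050e+09.
L_total = 10·log₁₀(3.050e+09) = 94.84 dB SPL.

94.8 dB SPL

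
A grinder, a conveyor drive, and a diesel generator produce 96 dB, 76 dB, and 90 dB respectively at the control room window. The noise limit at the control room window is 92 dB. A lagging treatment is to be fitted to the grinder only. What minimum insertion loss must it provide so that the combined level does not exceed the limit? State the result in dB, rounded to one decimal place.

Fixed contribution from the other sources: Σ 10^(L/10) = 10^(76/10) + 10^(90/10) = 1.040e+09 (90.17 dB).
To meet 92 dB overall, the treated grinder may contribute at most 10^(92/10) − 1.040e+09 = 5.451e+08, i.e. 87.36 dB.
So the grinder must be reduced from 96 to 87.36 dB: IL = 8.64 dB.

8.6 dB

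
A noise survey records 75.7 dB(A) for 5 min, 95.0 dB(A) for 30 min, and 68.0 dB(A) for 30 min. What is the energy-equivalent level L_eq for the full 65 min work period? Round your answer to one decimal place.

91.7 dB(A)

Weight each interval's intensity by its duration and average over T = 65 min:
Σ tᵢ·10^(Lᵢ/10) = 5·10^(75.7/10) + 30·10^(95.0/10) + 30·10^(68.0/10) = 9.524e+10.
L_eq = 10·log₁₀(9.524e+10/65) = 91.66 dB(A).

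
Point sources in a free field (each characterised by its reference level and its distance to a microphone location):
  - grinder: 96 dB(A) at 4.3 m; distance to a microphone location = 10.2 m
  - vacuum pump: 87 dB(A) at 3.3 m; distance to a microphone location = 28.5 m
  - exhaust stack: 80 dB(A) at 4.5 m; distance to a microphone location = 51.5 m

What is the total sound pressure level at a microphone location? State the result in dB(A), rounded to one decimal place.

88.5 dB(A)

Apply inverse-square spreading to bring every level to the receiver, then sum 10^(L/10).
grinder: 96 − 20·log₁₀(10.2/4.3) = 96 − 7.50 = 88.50 dB(A).
vacuum pump: 87 − 20·log₁₀(28.5/3.3) = 87 − 18.73 = 68.27 dB(A).
exhaust stack: 80 − 20·log₁₀(51.5/4.5) = 80 − 21.17 = 58.83 dB(A).
Σ 10^(L/10) = 7.150e+08 → L_total = 10·log₁₀(7.150e+08) = 88.54 dB(A).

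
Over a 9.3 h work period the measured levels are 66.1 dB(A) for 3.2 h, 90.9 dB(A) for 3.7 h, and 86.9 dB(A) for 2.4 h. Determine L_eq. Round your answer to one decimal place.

L_eq = 10·log₁₀[(1/T)·Σ tᵢ·10^(Lᵢ/10)] with T = 9.3 h.
Σ tᵢ·10^(Lᵢ/10) = 3.2·10^(66.1/10) + 3.7·10^(90.9/10) + 2.4·10^(86.9/10) = 5.740e+09.
L_eq = 10·log₁₀(5.740e+09/9.3) = 87.90 dB(A).

87.9 dB(A)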